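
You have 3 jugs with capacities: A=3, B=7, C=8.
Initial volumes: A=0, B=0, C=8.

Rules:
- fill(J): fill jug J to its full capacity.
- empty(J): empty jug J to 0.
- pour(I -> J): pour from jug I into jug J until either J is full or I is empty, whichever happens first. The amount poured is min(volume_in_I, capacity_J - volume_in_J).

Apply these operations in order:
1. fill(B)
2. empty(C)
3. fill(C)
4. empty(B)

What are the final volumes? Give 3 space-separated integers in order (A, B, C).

Step 1: fill(B) -> (A=0 B=7 C=8)
Step 2: empty(C) -> (A=0 B=7 C=0)
Step 3: fill(C) -> (A=0 B=7 C=8)
Step 4: empty(B) -> (A=0 B=0 C=8)

Answer: 0 0 8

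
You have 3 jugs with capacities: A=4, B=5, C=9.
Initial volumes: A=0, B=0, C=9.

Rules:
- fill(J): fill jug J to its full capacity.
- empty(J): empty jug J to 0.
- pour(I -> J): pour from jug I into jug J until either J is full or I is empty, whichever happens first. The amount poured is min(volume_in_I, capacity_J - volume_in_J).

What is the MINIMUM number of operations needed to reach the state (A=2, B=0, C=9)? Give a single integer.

BFS from (A=0, B=0, C=9). One shortest path:
  1. fill(B) -> (A=0 B=5 C=9)
  2. pour(B -> A) -> (A=4 B=1 C=9)
  3. empty(A) -> (A=0 B=1 C=9)
  4. pour(B -> A) -> (A=1 B=0 C=9)
  5. fill(B) -> (A=1 B=5 C=9)
  6. pour(B -> A) -> (A=4 B=2 C=9)
  7. empty(A) -> (A=0 B=2 C=9)
  8. pour(B -> A) -> (A=2 B=0 C=9)
Reached target in 8 moves.

Answer: 8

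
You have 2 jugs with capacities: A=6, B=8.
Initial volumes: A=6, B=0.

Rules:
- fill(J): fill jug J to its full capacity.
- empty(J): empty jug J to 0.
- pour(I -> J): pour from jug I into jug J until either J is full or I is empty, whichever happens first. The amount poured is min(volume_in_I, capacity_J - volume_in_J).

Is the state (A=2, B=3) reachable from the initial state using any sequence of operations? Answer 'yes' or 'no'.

BFS explored all 14 reachable states.
Reachable set includes: (0,0), (0,2), (0,4), (0,6), (0,8), (2,0), (2,8), (4,0), (4,8), (6,0), (6,2), (6,4) ...
Target (A=2, B=3) not in reachable set → no.

Answer: no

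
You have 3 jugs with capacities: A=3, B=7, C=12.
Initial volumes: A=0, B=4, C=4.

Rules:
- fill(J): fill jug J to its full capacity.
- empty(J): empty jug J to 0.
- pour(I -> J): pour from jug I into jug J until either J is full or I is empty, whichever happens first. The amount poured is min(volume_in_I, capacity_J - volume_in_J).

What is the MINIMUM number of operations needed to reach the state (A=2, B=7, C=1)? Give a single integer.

Answer: 7

Derivation:
BFS from (A=0, B=4, C=4). One shortest path:
  1. fill(A) -> (A=3 B=4 C=4)
  2. empty(B) -> (A=3 B=0 C=4)
  3. pour(A -> B) -> (A=0 B=3 C=4)
  4. fill(A) -> (A=3 B=3 C=4)
  5. pour(A -> B) -> (A=0 B=6 C=4)
  6. pour(C -> A) -> (A=3 B=6 C=1)
  7. pour(A -> B) -> (A=2 B=7 C=1)
Reached target in 7 moves.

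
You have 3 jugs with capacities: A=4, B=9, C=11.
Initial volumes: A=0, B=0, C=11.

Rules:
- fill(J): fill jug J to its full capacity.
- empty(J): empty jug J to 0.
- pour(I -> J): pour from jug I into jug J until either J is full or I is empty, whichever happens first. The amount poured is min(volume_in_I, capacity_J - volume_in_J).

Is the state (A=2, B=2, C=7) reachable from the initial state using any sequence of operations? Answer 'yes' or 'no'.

Answer: no

Derivation:
BFS explored all 360 reachable states.
Reachable set includes: (0,0,0), (0,0,1), (0,0,2), (0,0,3), (0,0,4), (0,0,5), (0,0,6), (0,0,7), (0,0,8), (0,0,9), (0,0,10), (0,0,11) ...
Target (A=2, B=2, C=7) not in reachable set → no.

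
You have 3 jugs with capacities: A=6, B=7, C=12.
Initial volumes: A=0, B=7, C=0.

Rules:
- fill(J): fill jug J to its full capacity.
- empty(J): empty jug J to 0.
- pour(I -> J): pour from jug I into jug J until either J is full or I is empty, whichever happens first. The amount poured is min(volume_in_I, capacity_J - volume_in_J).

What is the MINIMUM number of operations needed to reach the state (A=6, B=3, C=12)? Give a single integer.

BFS from (A=0, B=7, C=0). One shortest path:
  1. pour(B -> A) -> (A=6 B=1 C=0)
  2. pour(B -> C) -> (A=6 B=0 C=1)
  3. fill(B) -> (A=6 B=7 C=1)
  4. pour(B -> C) -> (A=6 B=0 C=8)
  5. fill(B) -> (A=6 B=7 C=8)
  6. pour(B -> C) -> (A=6 B=3 C=12)
Reached target in 6 moves.

Answer: 6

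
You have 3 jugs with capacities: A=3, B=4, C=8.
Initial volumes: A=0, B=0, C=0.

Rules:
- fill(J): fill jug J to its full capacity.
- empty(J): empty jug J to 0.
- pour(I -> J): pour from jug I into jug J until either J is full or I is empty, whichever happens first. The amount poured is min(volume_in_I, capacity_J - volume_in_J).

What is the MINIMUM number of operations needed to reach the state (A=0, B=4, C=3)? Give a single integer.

BFS from (A=0, B=0, C=0). One shortest path:
  1. fill(A) -> (A=3 B=0 C=0)
  2. fill(B) -> (A=3 B=4 C=0)
  3. pour(A -> C) -> (A=0 B=4 C=3)
Reached target in 3 moves.

Answer: 3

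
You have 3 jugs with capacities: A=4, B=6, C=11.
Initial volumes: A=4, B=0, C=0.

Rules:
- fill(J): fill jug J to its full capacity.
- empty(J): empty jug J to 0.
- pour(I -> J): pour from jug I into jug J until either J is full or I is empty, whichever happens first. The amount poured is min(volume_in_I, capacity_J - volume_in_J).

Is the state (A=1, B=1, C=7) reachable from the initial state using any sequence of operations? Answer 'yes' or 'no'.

Answer: no

Derivation:
BFS explored all 270 reachable states.
Reachable set includes: (0,0,0), (0,0,1), (0,0,2), (0,0,3), (0,0,4), (0,0,5), (0,0,6), (0,0,7), (0,0,8), (0,0,9), (0,0,10), (0,0,11) ...
Target (A=1, B=1, C=7) not in reachable set → no.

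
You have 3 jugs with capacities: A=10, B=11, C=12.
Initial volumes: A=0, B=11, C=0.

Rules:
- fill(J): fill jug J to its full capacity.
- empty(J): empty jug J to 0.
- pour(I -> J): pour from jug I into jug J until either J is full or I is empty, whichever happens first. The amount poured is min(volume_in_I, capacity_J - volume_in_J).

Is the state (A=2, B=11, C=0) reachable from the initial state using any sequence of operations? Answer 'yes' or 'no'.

BFS from (A=0, B=11, C=0):
  1. fill(C) -> (A=0 B=11 C=12)
  2. pour(C -> A) -> (A=10 B=11 C=2)
  3. empty(A) -> (A=0 B=11 C=2)
  4. pour(C -> A) -> (A=2 B=11 C=0)
Target reached → yes.

Answer: yes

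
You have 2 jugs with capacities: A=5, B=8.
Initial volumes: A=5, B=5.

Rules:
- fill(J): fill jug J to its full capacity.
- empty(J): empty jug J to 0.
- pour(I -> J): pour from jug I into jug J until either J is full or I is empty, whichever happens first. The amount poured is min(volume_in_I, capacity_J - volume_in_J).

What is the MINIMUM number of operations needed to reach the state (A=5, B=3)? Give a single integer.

Answer: 3

Derivation:
BFS from (A=5, B=5). One shortest path:
  1. empty(A) -> (A=0 B=5)
  2. fill(B) -> (A=0 B=8)
  3. pour(B -> A) -> (A=5 B=3)
Reached target in 3 moves.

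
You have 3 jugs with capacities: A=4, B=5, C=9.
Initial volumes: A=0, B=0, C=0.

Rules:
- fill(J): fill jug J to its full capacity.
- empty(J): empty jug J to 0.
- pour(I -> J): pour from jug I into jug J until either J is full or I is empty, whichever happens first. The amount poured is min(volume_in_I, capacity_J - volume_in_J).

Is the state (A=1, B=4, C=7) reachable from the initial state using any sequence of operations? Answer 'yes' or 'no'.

Answer: no

Derivation:
BFS explored all 204 reachable states.
Reachable set includes: (0,0,0), (0,0,1), (0,0,2), (0,0,3), (0,0,4), (0,0,5), (0,0,6), (0,0,7), (0,0,8), (0,0,9), (0,1,0), (0,1,1) ...
Target (A=1, B=4, C=7) not in reachable set → no.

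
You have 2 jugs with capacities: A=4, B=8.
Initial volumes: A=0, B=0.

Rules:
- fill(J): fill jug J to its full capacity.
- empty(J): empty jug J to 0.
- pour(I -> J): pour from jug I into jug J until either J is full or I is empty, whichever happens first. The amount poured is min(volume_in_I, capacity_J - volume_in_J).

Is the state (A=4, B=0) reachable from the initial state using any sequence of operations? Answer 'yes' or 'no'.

Answer: yes

Derivation:
BFS from (A=0, B=0):
  1. fill(A) -> (A=4 B=0)
Target reached → yes.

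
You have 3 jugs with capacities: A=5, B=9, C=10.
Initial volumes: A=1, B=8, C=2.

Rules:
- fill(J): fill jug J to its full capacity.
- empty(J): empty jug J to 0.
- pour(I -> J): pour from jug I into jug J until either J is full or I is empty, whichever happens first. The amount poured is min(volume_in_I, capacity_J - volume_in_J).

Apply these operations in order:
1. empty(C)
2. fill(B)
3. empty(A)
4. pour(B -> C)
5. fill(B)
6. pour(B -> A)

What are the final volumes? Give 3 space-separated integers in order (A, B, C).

Step 1: empty(C) -> (A=1 B=8 C=0)
Step 2: fill(B) -> (A=1 B=9 C=0)
Step 3: empty(A) -> (A=0 B=9 C=0)
Step 4: pour(B -> C) -> (A=0 B=0 C=9)
Step 5: fill(B) -> (A=0 B=9 C=9)
Step 6: pour(B -> A) -> (A=5 B=4 C=9)

Answer: 5 4 9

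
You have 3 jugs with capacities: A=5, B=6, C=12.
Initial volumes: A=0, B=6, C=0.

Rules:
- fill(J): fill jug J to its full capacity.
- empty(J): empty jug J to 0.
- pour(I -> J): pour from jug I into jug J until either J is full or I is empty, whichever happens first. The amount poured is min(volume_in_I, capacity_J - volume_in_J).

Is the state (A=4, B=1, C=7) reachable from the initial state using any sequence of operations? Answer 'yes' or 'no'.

Answer: no

Derivation:
BFS explored all 326 reachable states.
Reachable set includes: (0,0,0), (0,0,1), (0,0,2), (0,0,3), (0,0,4), (0,0,5), (0,0,6), (0,0,7), (0,0,8), (0,0,9), (0,0,10), (0,0,11) ...
Target (A=4, B=1, C=7) not in reachable set → no.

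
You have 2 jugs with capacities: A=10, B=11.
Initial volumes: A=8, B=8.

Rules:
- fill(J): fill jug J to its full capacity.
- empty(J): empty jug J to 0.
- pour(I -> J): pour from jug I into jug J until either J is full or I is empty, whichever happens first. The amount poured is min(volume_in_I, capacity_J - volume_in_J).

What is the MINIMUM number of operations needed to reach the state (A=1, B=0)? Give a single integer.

BFS from (A=8, B=8). One shortest path:
  1. empty(A) -> (A=0 B=8)
  2. fill(B) -> (A=0 B=11)
  3. pour(B -> A) -> (A=10 B=1)
  4. empty(A) -> (A=0 B=1)
  5. pour(B -> A) -> (A=1 B=0)
Reached target in 5 moves.

Answer: 5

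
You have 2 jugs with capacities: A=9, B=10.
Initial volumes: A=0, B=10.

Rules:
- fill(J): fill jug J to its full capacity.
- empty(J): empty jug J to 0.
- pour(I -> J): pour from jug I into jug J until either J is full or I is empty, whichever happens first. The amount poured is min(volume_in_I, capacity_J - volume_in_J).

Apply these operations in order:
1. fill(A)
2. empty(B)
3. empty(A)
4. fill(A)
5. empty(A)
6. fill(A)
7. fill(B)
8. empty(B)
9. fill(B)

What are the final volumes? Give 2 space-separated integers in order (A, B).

Answer: 9 10

Derivation:
Step 1: fill(A) -> (A=9 B=10)
Step 2: empty(B) -> (A=9 B=0)
Step 3: empty(A) -> (A=0 B=0)
Step 4: fill(A) -> (A=9 B=0)
Step 5: empty(A) -> (A=0 B=0)
Step 6: fill(A) -> (A=9 B=0)
Step 7: fill(B) -> (A=9 B=10)
Step 8: empty(B) -> (A=9 B=0)
Step 9: fill(B) -> (A=9 B=10)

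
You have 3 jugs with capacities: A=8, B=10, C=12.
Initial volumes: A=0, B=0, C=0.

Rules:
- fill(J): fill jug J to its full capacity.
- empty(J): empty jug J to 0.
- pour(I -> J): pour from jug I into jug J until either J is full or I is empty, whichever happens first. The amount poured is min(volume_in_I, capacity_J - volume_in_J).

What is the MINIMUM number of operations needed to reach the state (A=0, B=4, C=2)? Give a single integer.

BFS from (A=0, B=0, C=0). One shortest path:
  1. fill(A) -> (A=8 B=0 C=0)
  2. pour(A -> C) -> (A=0 B=0 C=8)
  3. fill(A) -> (A=8 B=0 C=8)
  4. pour(A -> C) -> (A=4 B=0 C=12)
  5. pour(C -> B) -> (A=4 B=10 C=2)
  6. empty(B) -> (A=4 B=0 C=2)
  7. pour(A -> B) -> (A=0 B=4 C=2)
Reached target in 7 moves.

Answer: 7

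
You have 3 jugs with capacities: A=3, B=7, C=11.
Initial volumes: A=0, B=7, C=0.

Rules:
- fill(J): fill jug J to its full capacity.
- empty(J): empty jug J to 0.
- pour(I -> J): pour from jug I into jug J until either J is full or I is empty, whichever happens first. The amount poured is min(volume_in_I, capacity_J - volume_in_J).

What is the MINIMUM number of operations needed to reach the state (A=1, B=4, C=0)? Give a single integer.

Answer: 8

Derivation:
BFS from (A=0, B=7, C=0). One shortest path:
  1. empty(B) -> (A=0 B=0 C=0)
  2. fill(C) -> (A=0 B=0 C=11)
  3. pour(C -> A) -> (A=3 B=0 C=8)
  4. empty(A) -> (A=0 B=0 C=8)
  5. pour(C -> B) -> (A=0 B=7 C=1)
  6. pour(B -> A) -> (A=3 B=4 C=1)
  7. empty(A) -> (A=0 B=4 C=1)
  8. pour(C -> A) -> (A=1 B=4 C=0)
Reached target in 8 moves.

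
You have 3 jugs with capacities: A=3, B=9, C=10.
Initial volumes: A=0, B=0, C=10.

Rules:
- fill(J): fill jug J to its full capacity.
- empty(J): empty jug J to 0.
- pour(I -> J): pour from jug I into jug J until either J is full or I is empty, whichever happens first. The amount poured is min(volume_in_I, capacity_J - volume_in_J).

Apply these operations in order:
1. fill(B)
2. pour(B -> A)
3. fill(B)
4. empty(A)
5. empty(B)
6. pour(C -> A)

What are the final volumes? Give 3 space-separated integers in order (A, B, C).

Answer: 3 0 7

Derivation:
Step 1: fill(B) -> (A=0 B=9 C=10)
Step 2: pour(B -> A) -> (A=3 B=6 C=10)
Step 3: fill(B) -> (A=3 B=9 C=10)
Step 4: empty(A) -> (A=0 B=9 C=10)
Step 5: empty(B) -> (A=0 B=0 C=10)
Step 6: pour(C -> A) -> (A=3 B=0 C=7)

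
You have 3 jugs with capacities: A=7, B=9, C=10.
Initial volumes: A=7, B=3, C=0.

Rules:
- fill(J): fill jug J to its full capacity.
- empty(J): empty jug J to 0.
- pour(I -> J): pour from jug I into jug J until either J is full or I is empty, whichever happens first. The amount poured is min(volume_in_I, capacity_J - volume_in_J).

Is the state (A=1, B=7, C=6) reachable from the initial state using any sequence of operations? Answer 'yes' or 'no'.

Answer: no

Derivation:
BFS explored all 448 reachable states.
Reachable set includes: (0,0,0), (0,0,1), (0,0,2), (0,0,3), (0,0,4), (0,0,5), (0,0,6), (0,0,7), (0,0,8), (0,0,9), (0,0,10), (0,1,0) ...
Target (A=1, B=7, C=6) not in reachable set → no.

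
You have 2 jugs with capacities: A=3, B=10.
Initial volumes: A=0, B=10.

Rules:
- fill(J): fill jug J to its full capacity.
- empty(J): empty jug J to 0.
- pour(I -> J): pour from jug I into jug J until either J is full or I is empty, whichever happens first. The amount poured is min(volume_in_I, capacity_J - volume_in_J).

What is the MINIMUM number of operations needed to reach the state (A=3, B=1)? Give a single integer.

Answer: 5

Derivation:
BFS from (A=0, B=10). One shortest path:
  1. pour(B -> A) -> (A=3 B=7)
  2. empty(A) -> (A=0 B=7)
  3. pour(B -> A) -> (A=3 B=4)
  4. empty(A) -> (A=0 B=4)
  5. pour(B -> A) -> (A=3 B=1)
Reached target in 5 moves.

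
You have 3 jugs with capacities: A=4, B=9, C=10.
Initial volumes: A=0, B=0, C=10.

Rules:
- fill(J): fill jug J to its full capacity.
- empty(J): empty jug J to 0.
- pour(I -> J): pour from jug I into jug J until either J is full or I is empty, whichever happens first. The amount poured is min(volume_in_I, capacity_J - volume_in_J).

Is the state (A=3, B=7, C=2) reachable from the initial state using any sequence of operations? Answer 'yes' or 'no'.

Answer: no

Derivation:
BFS explored all 334 reachable states.
Reachable set includes: (0,0,0), (0,0,1), (0,0,2), (0,0,3), (0,0,4), (0,0,5), (0,0,6), (0,0,7), (0,0,8), (0,0,9), (0,0,10), (0,1,0) ...
Target (A=3, B=7, C=2) not in reachable set → no.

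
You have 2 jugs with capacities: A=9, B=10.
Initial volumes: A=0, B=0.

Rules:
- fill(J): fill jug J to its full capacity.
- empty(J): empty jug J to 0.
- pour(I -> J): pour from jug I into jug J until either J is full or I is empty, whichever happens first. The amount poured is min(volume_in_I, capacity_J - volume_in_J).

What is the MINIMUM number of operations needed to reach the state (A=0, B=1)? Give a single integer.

BFS from (A=0, B=0). One shortest path:
  1. fill(B) -> (A=0 B=10)
  2. pour(B -> A) -> (A=9 B=1)
  3. empty(A) -> (A=0 B=1)
Reached target in 3 moves.

Answer: 3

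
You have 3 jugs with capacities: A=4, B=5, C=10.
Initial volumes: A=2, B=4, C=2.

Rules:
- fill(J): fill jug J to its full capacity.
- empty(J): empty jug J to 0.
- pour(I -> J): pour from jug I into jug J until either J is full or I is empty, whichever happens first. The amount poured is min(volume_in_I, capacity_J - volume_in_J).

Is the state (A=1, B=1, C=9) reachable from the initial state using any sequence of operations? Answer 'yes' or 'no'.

Answer: no

Derivation:
BFS explored all 223 reachable states.
Reachable set includes: (0,0,0), (0,0,1), (0,0,2), (0,0,3), (0,0,4), (0,0,5), (0,0,6), (0,0,7), (0,0,8), (0,0,9), (0,0,10), (0,1,0) ...
Target (A=1, B=1, C=9) not in reachable set → no.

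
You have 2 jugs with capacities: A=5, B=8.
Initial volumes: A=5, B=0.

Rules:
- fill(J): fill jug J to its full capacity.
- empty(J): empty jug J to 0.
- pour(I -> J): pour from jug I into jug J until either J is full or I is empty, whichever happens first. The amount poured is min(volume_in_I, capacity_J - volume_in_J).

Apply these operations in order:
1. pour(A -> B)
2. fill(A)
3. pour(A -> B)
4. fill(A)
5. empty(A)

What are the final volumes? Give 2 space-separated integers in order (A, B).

Answer: 0 8

Derivation:
Step 1: pour(A -> B) -> (A=0 B=5)
Step 2: fill(A) -> (A=5 B=5)
Step 3: pour(A -> B) -> (A=2 B=8)
Step 4: fill(A) -> (A=5 B=8)
Step 5: empty(A) -> (A=0 B=8)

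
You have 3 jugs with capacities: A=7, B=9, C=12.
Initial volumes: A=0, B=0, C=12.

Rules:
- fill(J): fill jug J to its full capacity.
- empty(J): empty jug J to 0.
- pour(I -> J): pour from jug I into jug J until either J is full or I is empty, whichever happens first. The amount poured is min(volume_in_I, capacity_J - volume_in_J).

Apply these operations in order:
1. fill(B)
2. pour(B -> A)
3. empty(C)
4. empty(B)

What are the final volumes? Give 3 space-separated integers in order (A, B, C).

Answer: 7 0 0

Derivation:
Step 1: fill(B) -> (A=0 B=9 C=12)
Step 2: pour(B -> A) -> (A=7 B=2 C=12)
Step 3: empty(C) -> (A=7 B=2 C=0)
Step 4: empty(B) -> (A=7 B=0 C=0)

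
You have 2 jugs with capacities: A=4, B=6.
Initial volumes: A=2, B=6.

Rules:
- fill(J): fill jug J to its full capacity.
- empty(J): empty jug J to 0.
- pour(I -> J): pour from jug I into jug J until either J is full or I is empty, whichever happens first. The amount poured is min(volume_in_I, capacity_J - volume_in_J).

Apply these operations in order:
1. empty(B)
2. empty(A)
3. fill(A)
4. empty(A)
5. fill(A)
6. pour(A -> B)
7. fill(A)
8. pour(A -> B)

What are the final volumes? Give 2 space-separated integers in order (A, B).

Answer: 2 6

Derivation:
Step 1: empty(B) -> (A=2 B=0)
Step 2: empty(A) -> (A=0 B=0)
Step 3: fill(A) -> (A=4 B=0)
Step 4: empty(A) -> (A=0 B=0)
Step 5: fill(A) -> (A=4 B=0)
Step 6: pour(A -> B) -> (A=0 B=4)
Step 7: fill(A) -> (A=4 B=4)
Step 8: pour(A -> B) -> (A=2 B=6)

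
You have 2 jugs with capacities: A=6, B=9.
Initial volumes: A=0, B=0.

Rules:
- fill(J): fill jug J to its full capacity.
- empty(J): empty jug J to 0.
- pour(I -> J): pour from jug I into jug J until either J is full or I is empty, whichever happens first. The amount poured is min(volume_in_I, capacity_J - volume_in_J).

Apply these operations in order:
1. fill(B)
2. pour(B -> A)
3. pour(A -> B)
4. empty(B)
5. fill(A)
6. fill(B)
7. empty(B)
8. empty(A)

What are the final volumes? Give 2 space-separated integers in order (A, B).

Answer: 0 0

Derivation:
Step 1: fill(B) -> (A=0 B=9)
Step 2: pour(B -> A) -> (A=6 B=3)
Step 3: pour(A -> B) -> (A=0 B=9)
Step 4: empty(B) -> (A=0 B=0)
Step 5: fill(A) -> (A=6 B=0)
Step 6: fill(B) -> (A=6 B=9)
Step 7: empty(B) -> (A=6 B=0)
Step 8: empty(A) -> (A=0 B=0)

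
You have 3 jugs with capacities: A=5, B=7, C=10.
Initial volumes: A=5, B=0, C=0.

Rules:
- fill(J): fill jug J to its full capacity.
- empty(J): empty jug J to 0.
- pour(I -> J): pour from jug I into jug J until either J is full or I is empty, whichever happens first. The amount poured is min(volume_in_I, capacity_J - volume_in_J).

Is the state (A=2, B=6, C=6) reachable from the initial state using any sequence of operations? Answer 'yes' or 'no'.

Answer: no

Derivation:
BFS explored all 312 reachable states.
Reachable set includes: (0,0,0), (0,0,1), (0,0,2), (0,0,3), (0,0,4), (0,0,5), (0,0,6), (0,0,7), (0,0,8), (0,0,9), (0,0,10), (0,1,0) ...
Target (A=2, B=6, C=6) not in reachable set → no.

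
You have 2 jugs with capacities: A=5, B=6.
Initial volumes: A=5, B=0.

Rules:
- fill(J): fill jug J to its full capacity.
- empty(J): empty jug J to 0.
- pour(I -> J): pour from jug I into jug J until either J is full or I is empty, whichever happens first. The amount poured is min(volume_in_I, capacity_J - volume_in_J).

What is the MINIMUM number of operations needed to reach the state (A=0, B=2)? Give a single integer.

Answer: 8

Derivation:
BFS from (A=5, B=0). One shortest path:
  1. empty(A) -> (A=0 B=0)
  2. fill(B) -> (A=0 B=6)
  3. pour(B -> A) -> (A=5 B=1)
  4. empty(A) -> (A=0 B=1)
  5. pour(B -> A) -> (A=1 B=0)
  6. fill(B) -> (A=1 B=6)
  7. pour(B -> A) -> (A=5 B=2)
  8. empty(A) -> (A=0 B=2)
Reached target in 8 moves.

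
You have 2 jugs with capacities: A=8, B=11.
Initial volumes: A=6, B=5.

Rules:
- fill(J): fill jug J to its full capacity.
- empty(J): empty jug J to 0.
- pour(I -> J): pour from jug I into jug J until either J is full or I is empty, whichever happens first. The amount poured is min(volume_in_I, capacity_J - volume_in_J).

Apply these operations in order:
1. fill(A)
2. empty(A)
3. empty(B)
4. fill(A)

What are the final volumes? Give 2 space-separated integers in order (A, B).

Answer: 8 0

Derivation:
Step 1: fill(A) -> (A=8 B=5)
Step 2: empty(A) -> (A=0 B=5)
Step 3: empty(B) -> (A=0 B=0)
Step 4: fill(A) -> (A=8 B=0)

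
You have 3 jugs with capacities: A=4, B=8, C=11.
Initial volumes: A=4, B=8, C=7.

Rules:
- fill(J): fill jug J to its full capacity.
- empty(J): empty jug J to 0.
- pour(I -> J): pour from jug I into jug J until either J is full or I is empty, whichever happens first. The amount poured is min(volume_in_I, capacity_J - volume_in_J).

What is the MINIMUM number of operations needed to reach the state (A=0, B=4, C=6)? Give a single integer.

BFS from (A=4, B=8, C=7). One shortest path:
  1. empty(A) -> (A=0 B=8 C=7)
  2. empty(B) -> (A=0 B=0 C=7)
  3. pour(C -> A) -> (A=4 B=0 C=3)
  4. pour(C -> B) -> (A=4 B=3 C=0)
  5. fill(C) -> (A=4 B=3 C=11)
  6. pour(C -> B) -> (A=4 B=8 C=6)
  7. empty(B) -> (A=4 B=0 C=6)
  8. pour(A -> B) -> (A=0 B=4 C=6)
Reached target in 8 moves.

Answer: 8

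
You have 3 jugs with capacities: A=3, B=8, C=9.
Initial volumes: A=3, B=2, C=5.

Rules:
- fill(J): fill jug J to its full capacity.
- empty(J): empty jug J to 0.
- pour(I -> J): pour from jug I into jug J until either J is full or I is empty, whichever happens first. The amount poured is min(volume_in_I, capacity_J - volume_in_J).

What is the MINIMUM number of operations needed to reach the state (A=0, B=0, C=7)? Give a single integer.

BFS from (A=3, B=2, C=5). One shortest path:
  1. empty(A) -> (A=0 B=2 C=5)
  2. pour(B -> C) -> (A=0 B=0 C=7)
Reached target in 2 moves.

Answer: 2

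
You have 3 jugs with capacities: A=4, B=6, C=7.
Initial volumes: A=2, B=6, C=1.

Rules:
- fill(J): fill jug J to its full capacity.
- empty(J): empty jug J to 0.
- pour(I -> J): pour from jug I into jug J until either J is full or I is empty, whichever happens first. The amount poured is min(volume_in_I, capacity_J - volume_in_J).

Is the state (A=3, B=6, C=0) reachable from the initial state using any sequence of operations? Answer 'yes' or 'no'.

BFS from (A=2, B=6, C=1):
  1. pour(C -> A) -> (A=3 B=6 C=0)
Target reached → yes.

Answer: yes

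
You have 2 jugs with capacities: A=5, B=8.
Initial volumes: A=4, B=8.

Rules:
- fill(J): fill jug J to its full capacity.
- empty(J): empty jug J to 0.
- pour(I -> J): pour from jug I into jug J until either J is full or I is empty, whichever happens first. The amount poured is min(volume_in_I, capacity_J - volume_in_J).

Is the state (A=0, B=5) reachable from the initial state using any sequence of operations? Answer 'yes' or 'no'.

BFS from (A=4, B=8):
  1. fill(A) -> (A=5 B=8)
  2. empty(B) -> (A=5 B=0)
  3. pour(A -> B) -> (A=0 B=5)
Target reached → yes.

Answer: yes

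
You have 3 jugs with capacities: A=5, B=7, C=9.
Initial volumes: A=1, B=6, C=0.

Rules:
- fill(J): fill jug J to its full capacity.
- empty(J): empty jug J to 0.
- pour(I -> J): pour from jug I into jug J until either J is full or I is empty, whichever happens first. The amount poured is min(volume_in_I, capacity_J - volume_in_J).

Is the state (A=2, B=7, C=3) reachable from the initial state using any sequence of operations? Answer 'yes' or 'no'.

Answer: yes

Derivation:
BFS from (A=1, B=6, C=0):
  1. pour(B -> C) -> (A=1 B=0 C=6)
  2. pour(A -> B) -> (A=0 B=1 C=6)
  3. fill(A) -> (A=5 B=1 C=6)
  4. pour(A -> C) -> (A=2 B=1 C=9)
  5. pour(C -> B) -> (A=2 B=7 C=3)
Target reached → yes.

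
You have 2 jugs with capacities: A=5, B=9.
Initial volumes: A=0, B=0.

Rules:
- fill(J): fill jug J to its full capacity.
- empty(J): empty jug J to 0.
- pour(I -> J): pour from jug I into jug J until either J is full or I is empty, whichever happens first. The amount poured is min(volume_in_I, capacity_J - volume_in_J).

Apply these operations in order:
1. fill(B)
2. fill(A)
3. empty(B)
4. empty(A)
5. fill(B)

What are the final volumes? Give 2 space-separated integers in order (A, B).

Answer: 0 9

Derivation:
Step 1: fill(B) -> (A=0 B=9)
Step 2: fill(A) -> (A=5 B=9)
Step 3: empty(B) -> (A=5 B=0)
Step 4: empty(A) -> (A=0 B=0)
Step 5: fill(B) -> (A=0 B=9)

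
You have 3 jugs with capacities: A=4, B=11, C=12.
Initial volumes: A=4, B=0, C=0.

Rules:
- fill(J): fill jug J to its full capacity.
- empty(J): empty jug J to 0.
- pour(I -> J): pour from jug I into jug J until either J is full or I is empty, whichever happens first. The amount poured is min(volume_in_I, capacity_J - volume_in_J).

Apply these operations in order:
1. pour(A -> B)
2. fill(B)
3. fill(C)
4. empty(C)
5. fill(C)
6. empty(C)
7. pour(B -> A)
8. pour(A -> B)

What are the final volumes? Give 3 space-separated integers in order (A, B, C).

Answer: 0 11 0

Derivation:
Step 1: pour(A -> B) -> (A=0 B=4 C=0)
Step 2: fill(B) -> (A=0 B=11 C=0)
Step 3: fill(C) -> (A=0 B=11 C=12)
Step 4: empty(C) -> (A=0 B=11 C=0)
Step 5: fill(C) -> (A=0 B=11 C=12)
Step 6: empty(C) -> (A=0 B=11 C=0)
Step 7: pour(B -> A) -> (A=4 B=7 C=0)
Step 8: pour(A -> B) -> (A=0 B=11 C=0)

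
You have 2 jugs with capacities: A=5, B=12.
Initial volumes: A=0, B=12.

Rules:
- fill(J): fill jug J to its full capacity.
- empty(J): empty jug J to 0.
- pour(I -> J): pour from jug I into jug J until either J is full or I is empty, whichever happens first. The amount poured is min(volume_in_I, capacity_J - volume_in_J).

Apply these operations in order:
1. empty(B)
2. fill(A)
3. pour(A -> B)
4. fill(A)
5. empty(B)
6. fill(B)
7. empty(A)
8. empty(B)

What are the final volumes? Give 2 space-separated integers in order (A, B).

Step 1: empty(B) -> (A=0 B=0)
Step 2: fill(A) -> (A=5 B=0)
Step 3: pour(A -> B) -> (A=0 B=5)
Step 4: fill(A) -> (A=5 B=5)
Step 5: empty(B) -> (A=5 B=0)
Step 6: fill(B) -> (A=5 B=12)
Step 7: empty(A) -> (A=0 B=12)
Step 8: empty(B) -> (A=0 B=0)

Answer: 0 0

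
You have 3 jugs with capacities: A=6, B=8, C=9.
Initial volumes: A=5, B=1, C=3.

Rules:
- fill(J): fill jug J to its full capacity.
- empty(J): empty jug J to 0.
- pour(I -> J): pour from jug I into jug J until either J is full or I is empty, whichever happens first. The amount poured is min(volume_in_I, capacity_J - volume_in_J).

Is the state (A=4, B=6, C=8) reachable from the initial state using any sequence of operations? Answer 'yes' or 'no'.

Answer: no

Derivation:
BFS explored all 351 reachable states.
Reachable set includes: (0,0,0), (0,0,1), (0,0,2), (0,0,3), (0,0,4), (0,0,5), (0,0,6), (0,0,7), (0,0,8), (0,0,9), (0,1,0), (0,1,1) ...
Target (A=4, B=6, C=8) not in reachable set → no.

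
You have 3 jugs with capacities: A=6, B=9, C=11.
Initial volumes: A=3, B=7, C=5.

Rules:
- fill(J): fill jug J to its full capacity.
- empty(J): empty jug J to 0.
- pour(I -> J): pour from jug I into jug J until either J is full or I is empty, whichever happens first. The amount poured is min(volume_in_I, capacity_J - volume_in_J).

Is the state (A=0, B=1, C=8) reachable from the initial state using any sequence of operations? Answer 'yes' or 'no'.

Answer: yes

Derivation:
BFS from (A=3, B=7, C=5):
  1. pour(A -> C) -> (A=0 B=7 C=8)
  2. pour(B -> A) -> (A=6 B=1 C=8)
  3. empty(A) -> (A=0 B=1 C=8)
Target reached → yes.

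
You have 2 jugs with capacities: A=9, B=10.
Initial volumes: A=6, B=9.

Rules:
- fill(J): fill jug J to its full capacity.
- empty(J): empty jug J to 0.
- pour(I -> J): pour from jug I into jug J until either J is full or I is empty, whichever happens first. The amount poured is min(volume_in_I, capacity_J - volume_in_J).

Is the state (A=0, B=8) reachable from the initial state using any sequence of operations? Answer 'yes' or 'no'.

Answer: yes

Derivation:
BFS from (A=6, B=9):
  1. fill(A) -> (A=9 B=9)
  2. pour(A -> B) -> (A=8 B=10)
  3. empty(B) -> (A=8 B=0)
  4. pour(A -> B) -> (A=0 B=8)
Target reached → yes.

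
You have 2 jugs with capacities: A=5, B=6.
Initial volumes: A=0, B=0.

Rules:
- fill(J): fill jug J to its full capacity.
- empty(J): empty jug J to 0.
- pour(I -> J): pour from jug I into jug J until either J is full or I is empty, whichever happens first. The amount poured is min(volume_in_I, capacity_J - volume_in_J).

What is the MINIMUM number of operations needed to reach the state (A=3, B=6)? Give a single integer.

Answer: 8

Derivation:
BFS from (A=0, B=0). One shortest path:
  1. fill(A) -> (A=5 B=0)
  2. pour(A -> B) -> (A=0 B=5)
  3. fill(A) -> (A=5 B=5)
  4. pour(A -> B) -> (A=4 B=6)
  5. empty(B) -> (A=4 B=0)
  6. pour(A -> B) -> (A=0 B=4)
  7. fill(A) -> (A=5 B=4)
  8. pour(A -> B) -> (A=3 B=6)
Reached target in 8 moves.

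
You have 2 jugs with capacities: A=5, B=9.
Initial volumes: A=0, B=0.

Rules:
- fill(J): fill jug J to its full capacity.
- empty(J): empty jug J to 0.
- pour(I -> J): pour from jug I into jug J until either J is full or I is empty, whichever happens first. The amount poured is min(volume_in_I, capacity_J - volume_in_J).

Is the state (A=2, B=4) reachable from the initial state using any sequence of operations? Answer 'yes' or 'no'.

BFS explored all 28 reachable states.
Reachable set includes: (0,0), (0,1), (0,2), (0,3), (0,4), (0,5), (0,6), (0,7), (0,8), (0,9), (1,0), (1,9) ...
Target (A=2, B=4) not in reachable set → no.

Answer: no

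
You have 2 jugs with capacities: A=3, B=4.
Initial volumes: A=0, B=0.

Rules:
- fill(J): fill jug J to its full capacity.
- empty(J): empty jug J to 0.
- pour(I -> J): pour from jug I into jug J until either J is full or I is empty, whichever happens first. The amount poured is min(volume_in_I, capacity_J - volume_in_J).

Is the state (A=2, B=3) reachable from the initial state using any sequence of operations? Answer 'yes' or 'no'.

Answer: no

Derivation:
BFS explored all 14 reachable states.
Reachable set includes: (0,0), (0,1), (0,2), (0,3), (0,4), (1,0), (1,4), (2,0), (2,4), (3,0), (3,1), (3,2) ...
Target (A=2, B=3) not in reachable set → no.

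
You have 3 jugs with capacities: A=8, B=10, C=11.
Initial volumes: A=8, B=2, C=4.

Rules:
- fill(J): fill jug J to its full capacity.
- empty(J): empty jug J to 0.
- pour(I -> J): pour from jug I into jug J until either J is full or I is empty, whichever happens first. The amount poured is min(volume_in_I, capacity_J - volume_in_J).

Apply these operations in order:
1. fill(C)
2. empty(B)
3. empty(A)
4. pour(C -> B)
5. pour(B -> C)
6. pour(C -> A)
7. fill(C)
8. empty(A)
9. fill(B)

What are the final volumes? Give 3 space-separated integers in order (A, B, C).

Answer: 0 10 11

Derivation:
Step 1: fill(C) -> (A=8 B=2 C=11)
Step 2: empty(B) -> (A=8 B=0 C=11)
Step 3: empty(A) -> (A=0 B=0 C=11)
Step 4: pour(C -> B) -> (A=0 B=10 C=1)
Step 5: pour(B -> C) -> (A=0 B=0 C=11)
Step 6: pour(C -> A) -> (A=8 B=0 C=3)
Step 7: fill(C) -> (A=8 B=0 C=11)
Step 8: empty(A) -> (A=0 B=0 C=11)
Step 9: fill(B) -> (A=0 B=10 C=11)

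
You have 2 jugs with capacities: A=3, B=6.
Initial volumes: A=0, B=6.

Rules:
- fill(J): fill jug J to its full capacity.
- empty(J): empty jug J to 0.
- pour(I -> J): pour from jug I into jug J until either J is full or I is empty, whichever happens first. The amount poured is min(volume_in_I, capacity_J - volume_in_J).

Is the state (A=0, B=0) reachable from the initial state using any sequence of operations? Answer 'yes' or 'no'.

Answer: yes

Derivation:
BFS from (A=0, B=6):
  1. empty(B) -> (A=0 B=0)
Target reached → yes.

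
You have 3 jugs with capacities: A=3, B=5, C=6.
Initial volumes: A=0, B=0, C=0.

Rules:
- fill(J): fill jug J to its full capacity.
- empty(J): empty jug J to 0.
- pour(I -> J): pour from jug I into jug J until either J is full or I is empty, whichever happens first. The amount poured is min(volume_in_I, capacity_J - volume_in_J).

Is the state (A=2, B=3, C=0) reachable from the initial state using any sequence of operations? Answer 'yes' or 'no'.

BFS from (A=0, B=0, C=0):
  1. fill(B) -> (A=0 B=5 C=0)
  2. pour(B -> A) -> (A=3 B=2 C=0)
  3. pour(A -> C) -> (A=0 B=2 C=3)
  4. pour(B -> A) -> (A=2 B=0 C=3)
  5. pour(C -> B) -> (A=2 B=3 C=0)
Target reached → yes.

Answer: yes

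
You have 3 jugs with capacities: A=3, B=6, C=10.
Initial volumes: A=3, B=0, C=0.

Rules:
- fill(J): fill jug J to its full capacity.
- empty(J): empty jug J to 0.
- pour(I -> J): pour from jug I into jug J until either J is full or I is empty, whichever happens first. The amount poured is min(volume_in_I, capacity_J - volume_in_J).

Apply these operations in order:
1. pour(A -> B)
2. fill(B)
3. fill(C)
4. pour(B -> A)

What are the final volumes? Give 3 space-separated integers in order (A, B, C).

Answer: 3 3 10

Derivation:
Step 1: pour(A -> B) -> (A=0 B=3 C=0)
Step 2: fill(B) -> (A=0 B=6 C=0)
Step 3: fill(C) -> (A=0 B=6 C=10)
Step 4: pour(B -> A) -> (A=3 B=3 C=10)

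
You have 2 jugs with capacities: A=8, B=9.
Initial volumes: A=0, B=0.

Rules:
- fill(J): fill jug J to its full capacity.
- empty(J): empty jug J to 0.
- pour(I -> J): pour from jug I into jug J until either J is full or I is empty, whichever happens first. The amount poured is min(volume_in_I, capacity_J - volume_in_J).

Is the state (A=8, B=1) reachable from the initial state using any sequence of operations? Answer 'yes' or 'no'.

Answer: yes

Derivation:
BFS from (A=0, B=0):
  1. fill(B) -> (A=0 B=9)
  2. pour(B -> A) -> (A=8 B=1)
Target reached → yes.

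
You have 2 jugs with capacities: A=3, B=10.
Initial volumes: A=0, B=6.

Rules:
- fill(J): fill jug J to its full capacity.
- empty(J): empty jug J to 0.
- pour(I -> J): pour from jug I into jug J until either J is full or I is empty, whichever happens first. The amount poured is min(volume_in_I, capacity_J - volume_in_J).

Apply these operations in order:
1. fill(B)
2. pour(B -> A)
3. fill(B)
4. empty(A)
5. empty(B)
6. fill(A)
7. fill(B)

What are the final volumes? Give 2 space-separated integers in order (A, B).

Step 1: fill(B) -> (A=0 B=10)
Step 2: pour(B -> A) -> (A=3 B=7)
Step 3: fill(B) -> (A=3 B=10)
Step 4: empty(A) -> (A=0 B=10)
Step 5: empty(B) -> (A=0 B=0)
Step 6: fill(A) -> (A=3 B=0)
Step 7: fill(B) -> (A=3 B=10)

Answer: 3 10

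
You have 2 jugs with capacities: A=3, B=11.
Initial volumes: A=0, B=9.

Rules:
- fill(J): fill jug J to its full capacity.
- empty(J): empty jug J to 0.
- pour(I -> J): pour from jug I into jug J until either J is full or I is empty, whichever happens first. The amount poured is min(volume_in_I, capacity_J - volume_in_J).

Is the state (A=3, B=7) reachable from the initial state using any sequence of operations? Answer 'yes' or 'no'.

BFS from (A=0, B=9):
  1. fill(A) -> (A=3 B=9)
  2. pour(A -> B) -> (A=1 B=11)
  3. empty(B) -> (A=1 B=0)
  4. pour(A -> B) -> (A=0 B=1)
  5. fill(A) -> (A=3 B=1)
  6. pour(A -> B) -> (A=0 B=4)
  7. fill(A) -> (A=3 B=4)
  8. pour(A -> B) -> (A=0 B=7)
  9. fill(A) -> (A=3 B=7)
Target reached → yes.

Answer: yes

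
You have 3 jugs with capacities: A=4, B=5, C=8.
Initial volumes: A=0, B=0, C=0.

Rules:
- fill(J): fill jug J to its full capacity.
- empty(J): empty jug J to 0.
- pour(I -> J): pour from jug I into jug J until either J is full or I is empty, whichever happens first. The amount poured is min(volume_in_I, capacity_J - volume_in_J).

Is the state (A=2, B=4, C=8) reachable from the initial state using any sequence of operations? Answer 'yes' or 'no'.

BFS from (A=0, B=0, C=0):
  1. fill(B) -> (A=0 B=5 C=0)
  2. pour(B -> A) -> (A=4 B=1 C=0)
  3. pour(B -> C) -> (A=4 B=0 C=1)
  4. fill(B) -> (A=4 B=5 C=1)
  5. pour(B -> C) -> (A=4 B=0 C=6)
  6. pour(A -> B) -> (A=0 B=4 C=6)
  7. fill(A) -> (A=4 B=4 C=6)
  8. pour(A -> C) -> (A=2 B=4 C=8)
Target reached → yes.

Answer: yes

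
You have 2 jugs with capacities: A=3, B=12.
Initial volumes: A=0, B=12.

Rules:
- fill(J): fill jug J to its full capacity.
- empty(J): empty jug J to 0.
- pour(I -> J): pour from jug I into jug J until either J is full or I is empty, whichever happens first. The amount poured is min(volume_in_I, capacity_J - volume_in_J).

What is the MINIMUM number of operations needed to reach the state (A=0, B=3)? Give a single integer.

BFS from (A=0, B=12). One shortest path:
  1. fill(A) -> (A=3 B=12)
  2. empty(B) -> (A=3 B=0)
  3. pour(A -> B) -> (A=0 B=3)
Reached target in 3 moves.

Answer: 3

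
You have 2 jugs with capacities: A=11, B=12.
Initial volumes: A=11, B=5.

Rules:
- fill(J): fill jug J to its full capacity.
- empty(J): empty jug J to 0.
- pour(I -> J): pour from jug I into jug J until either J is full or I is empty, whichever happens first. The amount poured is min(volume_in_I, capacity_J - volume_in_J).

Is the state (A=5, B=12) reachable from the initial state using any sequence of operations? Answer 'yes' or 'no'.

Answer: yes

Derivation:
BFS from (A=11, B=5):
  1. empty(A) -> (A=0 B=5)
  2. pour(B -> A) -> (A=5 B=0)
  3. fill(B) -> (A=5 B=12)
Target reached → yes.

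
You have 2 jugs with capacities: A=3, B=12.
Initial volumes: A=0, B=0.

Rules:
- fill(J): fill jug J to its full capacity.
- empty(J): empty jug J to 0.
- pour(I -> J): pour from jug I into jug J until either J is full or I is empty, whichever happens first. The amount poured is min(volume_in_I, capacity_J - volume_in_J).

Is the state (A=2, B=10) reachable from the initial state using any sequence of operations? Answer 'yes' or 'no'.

BFS explored all 10 reachable states.
Reachable set includes: (0,0), (0,3), (0,6), (0,9), (0,12), (3,0), (3,3), (3,6), (3,9), (3,12)
Target (A=2, B=10) not in reachable set → no.

Answer: no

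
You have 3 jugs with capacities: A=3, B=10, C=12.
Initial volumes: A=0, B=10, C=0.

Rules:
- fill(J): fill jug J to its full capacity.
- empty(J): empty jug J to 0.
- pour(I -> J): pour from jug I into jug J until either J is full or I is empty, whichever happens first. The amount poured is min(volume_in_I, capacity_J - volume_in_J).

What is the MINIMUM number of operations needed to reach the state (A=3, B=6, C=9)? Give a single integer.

Answer: 7

Derivation:
BFS from (A=0, B=10, C=0). One shortest path:
  1. fill(A) -> (A=3 B=10 C=0)
  2. empty(B) -> (A=3 B=0 C=0)
  3. fill(C) -> (A=3 B=0 C=12)
  4. pour(A -> B) -> (A=0 B=3 C=12)
  5. fill(A) -> (A=3 B=3 C=12)
  6. pour(A -> B) -> (A=0 B=6 C=12)
  7. pour(C -> A) -> (A=3 B=6 C=9)
Reached target in 7 moves.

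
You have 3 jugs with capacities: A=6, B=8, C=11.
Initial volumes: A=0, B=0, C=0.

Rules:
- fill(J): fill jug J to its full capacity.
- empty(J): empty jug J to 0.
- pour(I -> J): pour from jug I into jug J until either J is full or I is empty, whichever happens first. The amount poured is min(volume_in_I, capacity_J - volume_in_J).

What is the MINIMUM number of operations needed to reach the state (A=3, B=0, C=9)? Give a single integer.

BFS from (A=0, B=0, C=0). One shortest path:
  1. fill(A) -> (A=6 B=0 C=0)
  2. fill(B) -> (A=6 B=8 C=0)
  3. pour(B -> C) -> (A=6 B=0 C=8)
  4. pour(A -> B) -> (A=0 B=6 C=8)
  5. fill(A) -> (A=6 B=6 C=8)
  6. pour(A -> C) -> (A=3 B=6 C=11)
  7. pour(C -> B) -> (A=3 B=8 C=9)
  8. empty(B) -> (A=3 B=0 C=9)
Reached target in 8 moves.

Answer: 8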